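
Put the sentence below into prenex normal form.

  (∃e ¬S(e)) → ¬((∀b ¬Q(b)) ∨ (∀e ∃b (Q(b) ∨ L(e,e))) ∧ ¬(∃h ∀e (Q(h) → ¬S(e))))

Eliminate → and ↔ using ¬ and ∨.
  ¬(∃e ¬S(e)) ∨ ¬((∀b ¬Q(b)) ∨ (∀e ∃b (Q(b) ∨ L(e,e))) ∧ ¬(∃h ∀e (¬Q(h) ∨ ¬S(e))))
Drive negations inward (¬∀x A ≡ ∃x ¬A, ¬∃x A ≡ ∀x ¬A, De Morgan for ∧/∨):
  (∀e S(e)) ∨ (∃b Q(b)) ∧ ((∃e ∀b (¬Q(b) ∧ ¬L(e,e))) ∨ (∃h ∀e (¬Q(h) ∨ ¬S(e))))
Standardize variables apart so no two quantifiers bind the same name: e↦w, b↦x, e↦u.
  (∀e S(e)) ∨ (∃b Q(b)) ∧ ((∃w ∀x (¬Q(x) ∧ ¬L(w,w))) ∨ (∃h ∀u (¬Q(h) ∨ ¬S(u))))
Finally move all quantifiers to the prefix:
  ∀e ∃b ∃w ∀x ∃h ∀u (S(e) ∨ Q(b) ∧ (¬Q(x) ∧ ¬L(w,w) ∨ ¬Q(h) ∨ ¬S(u)))

∀e ∃b ∃w ∀x ∃h ∀u (S(e) ∨ Q(b) ∧ (¬Q(x) ∧ ¬L(w,w) ∨ ¬Q(h) ∨ ¬S(u)))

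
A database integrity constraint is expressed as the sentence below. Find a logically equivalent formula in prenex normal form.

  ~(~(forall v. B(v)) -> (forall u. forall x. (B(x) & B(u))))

Eliminate → and ↔ using ¬ and ∨.
  ~(~~(forall v. B(v)) | (forall u. forall x. (B(x) & B(u))))
Push ¬ through the quantifiers and connectives to reach negation normal form:
  (exists v. ~B(v)) & (exists u. exists x. (~B(x) | ~B(u)))
All bound variables are already distinct, so no renaming is needed.
Finally move all quantifiers to the prefix:
  exists v. exists u. exists x. (~B(v) & (~B(x) | ~B(u)))

exists v. exists u. exists x. (~B(v) & (~B(x) | ~B(u)))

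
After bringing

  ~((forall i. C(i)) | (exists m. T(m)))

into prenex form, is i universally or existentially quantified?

existential

Drive negations inward (¬∀x A ≡ ∃x ¬A, ¬∃x A ≡ ∀x ¬A, De Morgan for ∧/∨):
  (exists i. ~C(i)) & (forall m. ~T(m))
Pull the quantifiers to the front (each side's bound variable is not free in the other side):
  exists i. forall m. (~C(i) & ~T(m))
The quantifier forall i sits under an odd number of negations, so it flips to exists i.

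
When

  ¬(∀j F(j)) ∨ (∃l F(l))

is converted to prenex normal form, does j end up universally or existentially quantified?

existential

Push ¬ through the quantifiers and connectives to reach negation normal form:
  (∃j ¬F(j)) ∨ (∃l F(l))
All bound variables are already distinct, so no renaming is needed.
Pull the quantifiers to the front (each side's bound variable is not free in the other side):
  ∃j ∃l (¬F(j) ∨ F(l))
The quantifier ∀j sits under an odd number of negations, so it flips to ∃j.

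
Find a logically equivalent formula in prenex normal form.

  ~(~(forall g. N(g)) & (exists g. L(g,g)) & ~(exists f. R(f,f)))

Drive negations inward (¬∀x A ≡ ∃x ¬A, ¬∃x A ≡ ∀x ¬A, De Morgan for ∧/∨):
  (forall g. N(g)) | (forall g. ~L(g,g)) | (exists f. R(f,f))
Give each quantifier a distinct variable: g↦x1.
  (forall g. N(g)) | (forall x1. ~L(x1,x1)) | (exists f. R(f,f))
Finally move all quantifiers to the prefix:
  forall g. forall x1. exists f. (N(g) | ~L(x1,x1) | R(f,f))

forall g. forall x1. exists f. (N(g) | ~L(x1,x1) | R(f,f))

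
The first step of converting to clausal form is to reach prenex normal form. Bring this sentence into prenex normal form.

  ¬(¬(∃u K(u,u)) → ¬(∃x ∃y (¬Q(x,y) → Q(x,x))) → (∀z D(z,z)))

Rewrite implications/biconditionals: A → B as ¬A ∨ B.
  ¬(¬¬(∃u K(u,u)) ∨ ¬¬(∃x ∃y (¬¬Q(x,y) ∨ Q(x,x))) ∨ (∀z D(z,z)))
Push ¬ through the quantifiers and connectives to reach negation normal form:
  (∀u ¬K(u,u)) ∧ (∀x ∀y (¬Q(x,y) ∧ ¬Q(x,x))) ∧ (∃z ¬D(z,z))
All bound variables are already distinct, so no renaming is needed.
Pull the quantifiers to the front (each side's bound variable is not free in the other side):
  ∀u ∀x ∀y ∃z (¬K(u,u) ∧ ¬Q(x,y) ∧ ¬Q(x,x) ∧ ¬D(z,z))

∀u ∀x ∀y ∃z (¬K(u,u) ∧ ¬Q(x,y) ∧ ¬Q(x,x) ∧ ¬D(z,z))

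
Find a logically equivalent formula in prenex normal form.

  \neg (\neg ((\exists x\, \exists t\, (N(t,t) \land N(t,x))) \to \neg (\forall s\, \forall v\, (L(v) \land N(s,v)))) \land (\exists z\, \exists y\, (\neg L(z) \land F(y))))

Eliminate → and ↔ using ¬ and ∨.
  \neg (\neg (\neg (\exists x\, \exists t\, (N(t,t) \land N(t,x))) \lor \neg (\forall s\, \forall v\, (L(v) \land N(s,v)))) \land (\exists z\, \exists y\, (\neg L(z) \land F(y))))
Drive negations inward (¬∀x A ≡ ∃x ¬A, ¬∃x A ≡ ∀x ¬A, De Morgan for ∧/∨):
  (\forall x\, \forall t\, (\neg N(t,t) \lor \neg N(t,x))) \lor (\exists s\, \exists v\, (\neg L(v) \lor \neg N(s,v))) \lor (\forall z\, \forall y\, (L(z) \lor \neg F(y)))
All bound variables are already distinct, so no renaming is needed.
Extract every quantifier outward, since the variables are now distinct and don't occur free across branches:
  \forall x\, \forall t\, \exists s\, \exists v\, \forall z\, \forall y\, (\neg N(t,t) \lor \neg N(t,x) \lor \neg L(v) \lor \neg N(s,v) \lor L(z) \lor \neg F(y))

\forall x\, \forall t\, \exists s\, \exists v\, \forall z\, \forall y\, (\neg N(t,t) \lor \neg N(t,x) \lor \neg L(v) \lor \neg N(s,v) \lor L(z) \lor \neg F(y))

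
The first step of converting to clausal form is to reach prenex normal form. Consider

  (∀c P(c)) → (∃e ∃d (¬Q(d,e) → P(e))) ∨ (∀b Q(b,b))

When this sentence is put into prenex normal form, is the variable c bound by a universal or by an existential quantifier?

First replace A → B with ¬A ∨ B.
  ¬(∀c P(c)) ∨ (∃e ∃d (¬¬Q(d,e) ∨ P(e))) ∨ (∀b Q(b,b))
Move each ¬ inward, flipping quantifiers it crosses:
  (∃c ¬P(c)) ∨ (∃e ∃d (Q(d,e) ∨ P(e))) ∨ (∀b Q(b,b))
All bound variables are already distinct, so no renaming is needed.
Pull the quantifiers to the front (each side's bound variable is not free in the other side):
  ∃c ∃e ∃d ∀b (¬P(c) ∨ Q(d,e) ∨ P(e) ∨ Q(b,b))
The quantifier ∀c sits under an odd number of negations (counting the antecedent side of each →), so it flips to ∃c.

existential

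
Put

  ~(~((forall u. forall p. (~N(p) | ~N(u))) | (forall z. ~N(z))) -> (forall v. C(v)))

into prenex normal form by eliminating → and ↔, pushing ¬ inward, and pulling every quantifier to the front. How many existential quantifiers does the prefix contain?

4

Rewrite implications/biconditionals: A → B as ¬A ∨ B.
  ~(~~((forall u. forall p. (~N(p) | ~N(u))) | (forall z. ~N(z))) | (forall v. C(v)))
Push ¬ through the quantifiers and connectives to reach negation normal form:
  (exists u. exists p. (N(p) & N(u))) & (exists z. N(z)) & (exists v. ~C(v))
All bound variables are already distinct, so no renaming is needed.
Pull the quantifiers to the front (each side's bound variable is not free in the other side):
  exists u. exists p. exists z. exists v. (N(p) & N(u) & N(z) & ~C(v))
The prefix is exists u exists p exists z exists v: 0 universal, 4 existential.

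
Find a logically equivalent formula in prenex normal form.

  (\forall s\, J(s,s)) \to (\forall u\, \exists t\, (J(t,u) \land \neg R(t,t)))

First replace A → B with ¬A ∨ B.
  \neg (\forall s\, J(s,s)) \lor (\forall u\, \exists t\, (J(t,u) \land \neg R(t,t)))
Move each ¬ inward, flipping quantifiers it crosses:
  (\exists s\, \neg J(s,s)) \lor (\forall u\, \exists t\, (J(t,u) \land \neg R(t,t)))
Finally move all quantifiers to the prefix:
  \exists s\, \forall u\, \exists t\, (\neg J(s,s) \lor J(t,u) \land \neg R(t,t))

\exists s\, \forall u\, \exists t\, (\neg J(s,s) \lor J(t,u) \land \neg R(t,t))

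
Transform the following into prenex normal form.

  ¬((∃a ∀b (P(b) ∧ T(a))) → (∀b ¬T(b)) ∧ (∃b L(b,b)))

Rewrite implications/biconditionals: A → B as ¬A ∨ B.
  ¬(¬(∃a ∀b (P(b) ∧ T(a))) ∨ (∀b ¬T(b)) ∧ (∃b L(b,b)))
Move each ¬ inward, flipping quantifiers it crosses:
  (∃a ∀b (P(b) ∧ T(a))) ∧ ((∃b T(b)) ∨ (∀b ¬L(b,b)))
Give each quantifier a distinct variable: b↦v, b↦q.
  (∃a ∀b (P(b) ∧ T(a))) ∧ ((∃v T(v)) ∨ (∀q ¬L(q,q)))
Extract every quantifier outward, since the variables are now distinct and don't occur free across branches:
  ∃a ∀b ∃v ∀q (P(b) ∧ T(a) ∧ (T(v) ∨ ¬L(q,q)))

∃a ∀b ∃v ∀q (P(b) ∧ T(a) ∧ (T(v) ∨ ¬L(q,q)))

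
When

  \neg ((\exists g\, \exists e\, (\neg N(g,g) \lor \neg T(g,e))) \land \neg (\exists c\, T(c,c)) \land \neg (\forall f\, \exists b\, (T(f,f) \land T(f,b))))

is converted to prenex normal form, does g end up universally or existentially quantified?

Move each ¬ inward, flipping quantifiers it crosses:
  (\forall g\, \forall e\, (N(g,g) \land T(g,e))) \lor (\exists c\, T(c,c)) \lor (\forall f\, \exists b\, (T(f,f) \land T(f,b)))
All bound variables are already distinct, so no renaming is needed.
Finally move all quantifiers to the prefix:
  \forall g\, \forall e\, \exists c\, \forall f\, \exists b\, (N(g,g) \land T(g,e) \lor T(c,c) \lor T(f,f) \land T(f,b))
The quantifier \exists g sits under an odd number of negations, so it flips to \forall g.

universal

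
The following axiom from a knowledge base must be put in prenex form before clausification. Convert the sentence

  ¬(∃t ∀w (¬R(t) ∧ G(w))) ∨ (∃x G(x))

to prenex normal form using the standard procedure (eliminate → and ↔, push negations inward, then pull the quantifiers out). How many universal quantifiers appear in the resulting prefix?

1

Move each ¬ inward, flipping quantifiers it crosses:
  (∀t ∃w (R(t) ∨ ¬G(w))) ∨ (∃x G(x))
All bound variables are already distinct, so no renaming is needed.
Pull the quantifiers to the front (each side's bound variable is not free in the other side):
  ∀t ∃w ∃x (R(t) ∨ ¬G(w) ∨ G(x))
The prefix is ∀t ∃w ∃x: 1 universal, 2 existential.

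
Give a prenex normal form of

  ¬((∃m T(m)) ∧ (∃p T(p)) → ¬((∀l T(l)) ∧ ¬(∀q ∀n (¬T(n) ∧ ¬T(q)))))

Eliminate → and ↔ using ¬ and ∨.
  ¬(¬((∃m T(m)) ∧ (∃p T(p))) ∨ ¬((∀l T(l)) ∧ ¬(∀q ∀n (¬T(n) ∧ ¬T(q)))))
Push ¬ through the quantifiers and connectives to reach negation normal form:
  (∃m T(m)) ∧ (∃p T(p)) ∧ (∀l T(l)) ∧ (∃q ∃n (T(n) ∨ T(q)))
All bound variables are already distinct, so no renaming is needed.
Extract every quantifier outward, since the variables are now distinct and don't occur free across branches:
  ∃m ∃p ∀l ∃q ∃n (T(m) ∧ T(p) ∧ T(l) ∧ (T(n) ∨ T(q)))

∃m ∃p ∀l ∃q ∃n (T(m) ∧ T(p) ∧ T(l) ∧ (T(n) ∨ T(q)))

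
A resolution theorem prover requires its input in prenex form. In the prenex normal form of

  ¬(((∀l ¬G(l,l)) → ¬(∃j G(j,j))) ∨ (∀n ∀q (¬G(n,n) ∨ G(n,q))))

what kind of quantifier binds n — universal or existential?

existential

Eliminate → and ↔ using ¬ and ∨.
  ¬(¬(∀l ¬G(l,l)) ∨ ¬(∃j G(j,j)) ∨ (∀n ∀q (¬G(n,n) ∨ G(n,q))))
Push ¬ through the quantifiers and connectives to reach negation normal form:
  (∀l ¬G(l,l)) ∧ (∃j G(j,j)) ∧ (∃n ∃q (G(n,n) ∧ ¬G(n,q)))
All bound variables are already distinct, so no renaming is needed.
Finally move all quantifiers to the prefix:
  ∀l ∃j ∃n ∃q (¬G(l,l) ∧ G(j,j) ∧ G(n,n) ∧ ¬G(n,q))
The quantifier ∀n sits under an odd number of negations (counting the antecedent side of each →), so it flips to ∃n.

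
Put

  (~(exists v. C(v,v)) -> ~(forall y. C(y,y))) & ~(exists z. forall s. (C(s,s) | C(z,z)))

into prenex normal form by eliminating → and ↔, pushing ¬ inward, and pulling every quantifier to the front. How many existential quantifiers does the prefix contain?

First replace A → B with ¬A ∨ B.
  (~~(exists v. C(v,v)) | ~(forall y. C(y,y))) & ~(exists z. forall s. (C(s,s) | C(z,z)))
Push ¬ through the quantifiers and connectives to reach negation normal form:
  ((exists v. C(v,v)) | (exists y. ~C(y,y))) & (forall z. exists s. (~C(s,s) & ~C(z,z)))
Pull the quantifiers to the front (each side's bound variable is not free in the other side):
  exists v. exists y. forall z. exists s. ((C(v,v) | ~C(y,y)) & ~C(s,s) & ~C(z,z))
The prefix is exists v exists y forall z exists s: 1 universal, 3 existential.

3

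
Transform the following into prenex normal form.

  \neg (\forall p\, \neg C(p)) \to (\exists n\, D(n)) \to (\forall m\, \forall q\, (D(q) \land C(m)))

\forall p\, \forall n\, \forall m\, \forall q\, (\neg C(p) \lor \neg D(n) \lor D(q) \land C(m))

Rewrite implications/biconditionals: A → B as ¬A ∨ B.
  \neg \neg (\forall p\, \neg C(p)) \lor \neg (\exists n\, D(n)) \lor (\forall m\, \forall q\, (D(q) \land C(m)))
Push ¬ through the quantifiers and connectives to reach negation normal form:
  (\forall p\, \neg C(p)) \lor (\forall n\, \neg D(n)) \lor (\forall m\, \forall q\, (D(q) \land C(m)))
All bound variables are already distinct, so no renaming is needed.
Pull the quantifiers to the front (each side's bound variable is not free in the other side):
  \forall p\, \forall n\, \forall m\, \forall q\, (\neg C(p) \lor \neg D(n) \lor D(q) \land C(m))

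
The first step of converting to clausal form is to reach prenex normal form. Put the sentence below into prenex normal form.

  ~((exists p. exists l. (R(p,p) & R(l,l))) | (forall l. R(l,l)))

forall p. forall l. exists z1. ((~R(p,p) | ~R(l,l)) & ~R(z1,z1))

Move each ¬ inward, flipping quantifiers it crosses:
  (forall p. forall l. (~R(p,p) | ~R(l,l))) & (exists l. ~R(l,l))
Give each quantifier a distinct variable: l↦z1.
  (forall p. forall l. (~R(p,p) | ~R(l,l))) & (exists z1. ~R(z1,z1))
Pull the quantifiers to the front (each side's bound variable is not free in the other side):
  forall p. forall l. exists z1. ((~R(p,p) | ~R(l,l)) & ~R(z1,z1))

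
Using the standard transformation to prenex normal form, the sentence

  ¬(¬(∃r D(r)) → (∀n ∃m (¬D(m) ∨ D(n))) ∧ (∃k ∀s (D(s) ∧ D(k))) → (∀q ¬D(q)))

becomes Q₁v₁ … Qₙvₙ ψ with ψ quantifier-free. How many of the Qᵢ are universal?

Eliminate → and ↔ using ¬ and ∨.
  ¬(¬¬(∃r D(r)) ∨ ¬((∀n ∃m (¬D(m) ∨ D(n))) ∧ (∃k ∀s (D(s) ∧ D(k)))) ∨ (∀q ¬D(q)))
Drive negations inward (¬∀x A ≡ ∃x ¬A, ¬∃x A ≡ ∀x ¬A, De Morgan for ∧/∨):
  (∀r ¬D(r)) ∧ (∀n ∃m (¬D(m) ∨ D(n))) ∧ (∃k ∀s (D(s) ∧ D(k))) ∧ (∃q D(q))
Extract every quantifier outward, since the variables are now distinct and don't occur free across branches:
  ∀r ∀n ∃m ∃k ∀s ∃q (¬D(r) ∧ (¬D(m) ∨ D(n)) ∧ D(s) ∧ D(k) ∧ D(q))
The prefix is ∀r ∀n ∃m ∃k ∀s ∃q: 3 universal, 3 existential.

3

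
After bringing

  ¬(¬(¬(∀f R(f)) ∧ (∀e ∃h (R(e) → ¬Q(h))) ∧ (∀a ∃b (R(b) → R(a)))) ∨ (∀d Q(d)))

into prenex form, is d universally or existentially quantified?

existential

Rewrite implications/biconditionals: A → B as ¬A ∨ B.
  ¬(¬(¬(∀f R(f)) ∧ (∀e ∃h (¬R(e) ∨ ¬Q(h))) ∧ (∀a ∃b (¬R(b) ∨ R(a)))) ∨ (∀d Q(d)))
Push ¬ through the quantifiers and connectives to reach negation normal form:
  (∃f ¬R(f)) ∧ (∀e ∃h (¬R(e) ∨ ¬Q(h))) ∧ (∀a ∃b (¬R(b) ∨ R(a))) ∧ (∃d ¬Q(d))
Extract every quantifier outward, since the variables are now distinct and don't occur free across branches:
  ∃f ∀e ∃h ∀a ∃b ∃d (¬R(f) ∧ (¬R(e) ∨ ¬Q(h)) ∧ (¬R(b) ∨ R(a)) ∧ ¬Q(d))
The quantifier ∀d sits under an odd number of negations (counting the antecedent side of each →), so it flips to ∃d.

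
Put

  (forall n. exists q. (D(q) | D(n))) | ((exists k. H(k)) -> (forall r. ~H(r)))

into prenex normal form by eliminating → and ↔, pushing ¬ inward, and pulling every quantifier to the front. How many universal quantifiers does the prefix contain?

3

Rewrite implications/biconditionals: A → B as ¬A ∨ B.
  (forall n. exists q. (D(q) | D(n))) | ~(exists k. H(k)) | (forall r. ~H(r))
Move each ¬ inward, flipping quantifiers it crosses:
  (forall n. exists q. (D(q) | D(n))) | (forall k. ~H(k)) | (forall r. ~H(r))
Finally move all quantifiers to the prefix:
  forall n. exists q. forall k. forall r. (D(q) | D(n) | ~H(k) | ~H(r))
The prefix is forall n exists q forall k forall r: 3 universal, 1 existential.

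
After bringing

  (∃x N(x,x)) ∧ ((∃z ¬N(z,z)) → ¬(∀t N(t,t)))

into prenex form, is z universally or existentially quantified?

universal

Rewrite implications/biconditionals: A → B as ¬A ∨ B.
  (∃x N(x,x)) ∧ (¬(∃z ¬N(z,z)) ∨ ¬(∀t N(t,t)))
Drive negations inward (¬∀x A ≡ ∃x ¬A, ¬∃x A ≡ ∀x ¬A, De Morgan for ∧/∨):
  (∃x N(x,x)) ∧ ((∀z N(z,z)) ∨ (∃t ¬N(t,t)))
Pull the quantifiers to the front (each side's bound variable is not free in the other side):
  ∃x ∀z ∃t (N(x,x) ∧ (N(z,z) ∨ ¬N(t,t)))
The quantifier ∃z sits under an odd number of negations (counting the antecedent side of each →), so it flips to ∀z.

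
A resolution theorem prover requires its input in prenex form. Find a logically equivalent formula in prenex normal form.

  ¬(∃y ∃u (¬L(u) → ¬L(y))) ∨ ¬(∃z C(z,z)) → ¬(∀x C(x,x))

∃y ∃u ∃z ∃x ((L(u) ∨ ¬L(y)) ∧ C(z,z) ∨ ¬C(x,x))

Eliminate → and ↔ using ¬ and ∨.
  ¬(¬(∃y ∃u (¬¬L(u) ∨ ¬L(y))) ∨ ¬(∃z C(z,z))) ∨ ¬(∀x C(x,x))
Move each ¬ inward, flipping quantifiers it crosses:
  (∃y ∃u (L(u) ∨ ¬L(y))) ∧ (∃z C(z,z)) ∨ (∃x ¬C(x,x))
Finally move all quantifiers to the prefix:
  ∃y ∃u ∃z ∃x ((L(u) ∨ ¬L(y)) ∧ C(z,z) ∨ ¬C(x,x))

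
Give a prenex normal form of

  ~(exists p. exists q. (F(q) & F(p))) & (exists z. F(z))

Push ¬ through the quantifiers and connectives to reach negation normal form:
  (forall p. forall q. (~F(q) | ~F(p))) & (exists z. F(z))
All bound variables are already distinct, so no renaming is needed.
Finally move all quantifiers to the prefix:
  forall p. forall q. exists z. ((~F(q) | ~F(p)) & F(z))

forall p. forall q. exists z. ((~F(q) | ~F(p)) & F(z))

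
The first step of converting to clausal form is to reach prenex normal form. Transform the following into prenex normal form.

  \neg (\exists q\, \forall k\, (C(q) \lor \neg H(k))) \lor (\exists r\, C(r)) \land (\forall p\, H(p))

\forall q\, \exists k\, \exists r\, \forall p\, (\neg C(q) \land H(k) \lor C(r) \land H(p))

Push ¬ through the quantifiers and connectives to reach negation normal form:
  (\forall q\, \exists k\, (\neg C(q) \land H(k))) \lor (\exists r\, C(r)) \land (\forall p\, H(p))
Pull the quantifiers to the front (each side's bound variable is not free in the other side):
  \forall q\, \exists k\, \exists r\, \forall p\, (\neg C(q) \land H(k) \lor C(r) \land H(p))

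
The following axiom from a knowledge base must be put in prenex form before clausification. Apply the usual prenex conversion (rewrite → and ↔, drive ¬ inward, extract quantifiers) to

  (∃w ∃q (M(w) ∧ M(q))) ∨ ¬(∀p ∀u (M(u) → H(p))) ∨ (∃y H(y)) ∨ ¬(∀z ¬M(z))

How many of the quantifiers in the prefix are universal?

Eliminate → and ↔ using ¬ and ∨.
  (∃w ∃q (M(w) ∧ M(q))) ∨ ¬(∀p ∀u (¬M(u) ∨ H(p))) ∨ (∃y H(y)) ∨ ¬(∀z ¬M(z))
Drive negations inward (¬∀x A ≡ ∃x ¬A, ¬∃x A ≡ ∀x ¬A, De Morgan for ∧/∨):
  (∃w ∃q (M(w) ∧ M(q))) ∨ (∃p ∃u (M(u) ∧ ¬H(p))) ∨ (∃y H(y)) ∨ (∃z M(z))
Pull the quantifiers to the front (each side's bound variable is not free in the other side):
  ∃w ∃q ∃p ∃u ∃y ∃z (M(w) ∧ M(q) ∨ M(u) ∧ ¬H(p) ∨ H(y) ∨ M(z))
The prefix is ∃w ∃q ∃p ∃u ∃y ∃z: 0 universal, 6 existential.

0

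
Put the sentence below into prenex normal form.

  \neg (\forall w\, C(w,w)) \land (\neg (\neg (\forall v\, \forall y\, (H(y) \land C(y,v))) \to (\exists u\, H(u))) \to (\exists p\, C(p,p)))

Rewrite implications/biconditionals: A → B as ¬A ∨ B.
  \neg (\forall w\, C(w,w)) \land (\neg \neg (\neg \neg (\forall v\, \forall y\, (H(y) \land C(y,v))) \lor (\exists u\, H(u))) \lor (\exists p\, C(p,p)))
Push ¬ through the quantifiers and connectives to reach negation normal form:
  (\exists w\, \neg C(w,w)) \land ((\forall v\, \forall y\, (H(y) \land C(y,v))) \lor (\exists u\, H(u)) \lor (\exists p\, C(p,p)))
All bound variables are already distinct, so no renaming is needed.
Extract every quantifier outward, since the variables are now distinct and don't occur free across branches:
  \exists w\, \forall v\, \forall y\, \exists u\, \exists p\, (\neg C(w,w) \land (H(y) \land C(y,v) \lor H(u) \lor C(p,p)))

\exists w\, \forall v\, \forall y\, \exists u\, \exists p\, (\neg C(w,w) \land (H(y) \land C(y,v) \lor H(u) \lor C(p,p)))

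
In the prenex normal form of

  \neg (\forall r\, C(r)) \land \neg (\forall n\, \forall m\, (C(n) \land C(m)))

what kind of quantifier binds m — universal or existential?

existential

Push ¬ through the quantifiers and connectives to reach negation normal form:
  (\exists r\, \neg C(r)) \land (\exists n\, \exists m\, (\neg C(n) \lor \neg C(m)))
Extract every quantifier outward, since the variables are now distinct and don't occur free across branches:
  \exists r\, \exists n\, \exists m\, (\neg C(r) \land (\neg C(n) \lor \neg C(m)))
The quantifier \forall m sits under an odd number of negations, so it flips to \exists m.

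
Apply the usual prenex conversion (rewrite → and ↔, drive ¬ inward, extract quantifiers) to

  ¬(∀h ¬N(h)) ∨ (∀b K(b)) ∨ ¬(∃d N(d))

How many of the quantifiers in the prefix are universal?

2

Move each ¬ inward, flipping quantifiers it crosses:
  (∃h N(h)) ∨ (∀b K(b)) ∨ (∀d ¬N(d))
Finally move all quantifiers to the prefix:
  ∃h ∀b ∀d (N(h) ∨ K(b) ∨ ¬N(d))
The prefix is ∃h ∀b ∀d: 2 universal, 1 existential.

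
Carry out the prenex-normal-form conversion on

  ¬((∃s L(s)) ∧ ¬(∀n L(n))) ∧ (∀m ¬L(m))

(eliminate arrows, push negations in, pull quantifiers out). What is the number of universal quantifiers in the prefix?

Drive negations inward (¬∀x A ≡ ∃x ¬A, ¬∃x A ≡ ∀x ¬A, De Morgan for ∧/∨):
  ((∀s ¬L(s)) ∨ (∀n L(n))) ∧ (∀m ¬L(m))
Extract every quantifier outward, since the variables are now distinct and don't occur free across branches:
  ∀s ∀n ∀m ((¬L(s) ∨ L(n)) ∧ ¬L(m))
The prefix is ∀s ∀n ∀m: 3 universal, 0 existential.

3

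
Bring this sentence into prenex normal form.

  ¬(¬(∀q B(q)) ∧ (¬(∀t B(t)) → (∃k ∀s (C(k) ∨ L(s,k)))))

Rewrite implications/biconditionals: A → B as ¬A ∨ B.
  ¬(¬(∀q B(q)) ∧ (¬¬(∀t B(t)) ∨ (∃k ∀s (C(k) ∨ L(s,k)))))
Move each ¬ inward, flipping quantifiers it crosses:
  (∀q B(q)) ∨ (∃t ¬B(t)) ∧ (∀k ∃s (¬C(k) ∧ ¬L(s,k)))
All bound variables are already distinct, so no renaming is needed.
Finally move all quantifiers to the prefix:
  ∀q ∃t ∀k ∃s (B(q) ∨ ¬B(t) ∧ ¬C(k) ∧ ¬L(s,k))

∀q ∃t ∀k ∃s (B(q) ∨ ¬B(t) ∧ ¬C(k) ∧ ¬L(s,k))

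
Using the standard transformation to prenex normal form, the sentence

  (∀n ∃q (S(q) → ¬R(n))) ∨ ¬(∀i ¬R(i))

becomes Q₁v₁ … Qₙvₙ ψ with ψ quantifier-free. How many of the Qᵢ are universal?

First replace A → B with ¬A ∨ B.
  (∀n ∃q (¬S(q) ∨ ¬R(n))) ∨ ¬(∀i ¬R(i))
Drive negations inward (¬∀x A ≡ ∃x ¬A, ¬∃x A ≡ ∀x ¬A, De Morgan for ∧/∨):
  (∀n ∃q (¬S(q) ∨ ¬R(n))) ∨ (∃i R(i))
All bound variables are already distinct, so no renaming is needed.
Extract every quantifier outward, since the variables are now distinct and don't occur free across branches:
  ∀n ∃q ∃i (¬S(q) ∨ ¬R(n) ∨ R(i))
The prefix is ∀n ∃q ∃i: 1 universal, 2 existential.

1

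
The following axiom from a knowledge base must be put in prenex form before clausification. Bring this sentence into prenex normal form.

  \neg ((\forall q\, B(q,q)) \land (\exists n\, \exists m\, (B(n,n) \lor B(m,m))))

Move each ¬ inward, flipping quantifiers it crosses:
  (\exists q\, \neg B(q,q)) \lor (\forall n\, \forall m\, (\neg B(n,n) \land \neg B(m,m)))
All bound variables are already distinct, so no renaming is needed.
Finally move all quantifiers to the prefix:
  \exists q\, \forall n\, \forall m\, (\neg B(q,q) \lor \neg B(n,n) \land \neg B(m,m))

\exists q\, \forall n\, \forall m\, (\neg B(q,q) \lor \neg B(n,n) \land \neg B(m,m))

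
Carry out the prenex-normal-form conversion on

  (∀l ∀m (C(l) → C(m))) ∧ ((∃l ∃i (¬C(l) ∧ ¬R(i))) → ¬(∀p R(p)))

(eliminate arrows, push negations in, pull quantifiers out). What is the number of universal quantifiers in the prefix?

4

Eliminate → and ↔ using ¬ and ∨.
  (∀l ∀m (¬C(l) ∨ C(m))) ∧ (¬(∃l ∃i (¬C(l) ∧ ¬R(i))) ∨ ¬(∀p R(p)))
Move each ¬ inward, flipping quantifiers it crosses:
  (∀l ∀m (¬C(l) ∨ C(m))) ∧ ((∀l ∀i (C(l) ∨ R(i))) ∨ (∃p ¬R(p)))
Give each quantifier a distinct variable: l↦v.
  (∀l ∀m (¬C(l) ∨ C(m))) ∧ ((∀v ∀i (C(v) ∨ R(i))) ∨ (∃p ¬R(p)))
Extract every quantifier outward, since the variables are now distinct and don't occur free across branches:
  ∀l ∀m ∀v ∀i ∃p ((¬C(l) ∨ C(m)) ∧ (C(v) ∨ R(i) ∨ ¬R(p)))
The prefix is ∀l ∀m ∀v ∀i ∃p: 4 universal, 1 existential.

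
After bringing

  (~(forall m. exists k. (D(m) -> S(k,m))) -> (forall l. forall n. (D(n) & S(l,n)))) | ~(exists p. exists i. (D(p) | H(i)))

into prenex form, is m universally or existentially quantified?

universal

Eliminate → and ↔ using ¬ and ∨.
  ~~(forall m. exists k. (~D(m) | S(k,m))) | (forall l. forall n. (D(n) & S(l,n))) | ~(exists p. exists i. (D(p) | H(i)))
Push ¬ through the quantifiers and connectives to reach negation normal form:
  (forall m. exists k. (~D(m) | S(k,m))) | (forall l. forall n. (D(n) & S(l,n))) | (forall p. forall i. (~D(p) & ~H(i)))
All bound variables are already distinct, so no renaming is needed.
Finally move all quantifiers to the prefix:
  forall m. exists k. forall l. forall n. forall p. forall i. (~D(m) | S(k,m) | D(n) & S(l,n) | ~D(p) & ~H(i))
The quantifier forall m sits under an even number of negations (counting the antecedent side of each →), so it remains universal.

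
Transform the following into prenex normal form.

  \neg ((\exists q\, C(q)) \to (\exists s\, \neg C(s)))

\exists q\, \forall s\, (C(q) \land C(s))

First replace A → B with ¬A ∨ B.
  \neg (\neg (\exists q\, C(q)) \lor (\exists s\, \neg C(s)))
Move each ¬ inward, flipping quantifiers it crosses:
  (\exists q\, C(q)) \land (\forall s\, C(s))
All bound variables are already distinct, so no renaming is needed.
Extract every quantifier outward, since the variables are now distinct and don't occur free across branches:
  \exists q\, \forall s\, (C(q) \land C(s))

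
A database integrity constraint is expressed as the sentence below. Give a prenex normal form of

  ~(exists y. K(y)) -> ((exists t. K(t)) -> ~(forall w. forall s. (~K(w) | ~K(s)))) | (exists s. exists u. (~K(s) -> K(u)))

Rewrite implications/biconditionals: A → B as ¬A ∨ B.
  ~~(exists y. K(y)) | ~(exists t. K(t)) | ~(forall w. forall s. (~K(w) | ~K(s))) | (exists s. exists u. (~~K(s) | K(u)))
Move each ¬ inward, flipping quantifiers it crosses:
  (exists y. K(y)) | (forall t. ~K(t)) | (exists w. exists s. (K(w) & K(s))) | (exists s. exists u. (K(s) | K(u)))
Give each quantifier a distinct variable: s↦x1.
  (exists y. K(y)) | (forall t. ~K(t)) | (exists w. exists s. (K(w) & K(s))) | (exists x1. exists u. (K(x1) | K(u)))
Extract every quantifier outward, since the variables are now distinct and don't occur free across branches:
  exists y. forall t. exists w. exists s. exists x1. exists u. (K(y) | ~K(t) | K(w) & K(s) | K(x1) | K(u))

exists y. forall t. exists w. exists s. exists x1. exists u. (K(y) | ~K(t) | K(w) & K(s) | K(x1) | K(u))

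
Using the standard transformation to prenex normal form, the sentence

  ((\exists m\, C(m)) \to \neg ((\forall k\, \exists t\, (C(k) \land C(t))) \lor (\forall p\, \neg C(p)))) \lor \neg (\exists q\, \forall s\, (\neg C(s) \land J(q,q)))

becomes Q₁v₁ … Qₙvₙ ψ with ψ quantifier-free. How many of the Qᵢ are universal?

3

Eliminate → and ↔ using ¬ and ∨.
  \neg (\exists m\, C(m)) \lor \neg ((\forall k\, \exists t\, (C(k) \land C(t))) \lor (\forall p\, \neg C(p))) \lor \neg (\exists q\, \forall s\, (\neg C(s) \land J(q,q)))
Move each ¬ inward, flipping quantifiers it crosses:
  (\forall m\, \neg C(m)) \lor (\exists k\, \forall t\, (\neg C(k) \lor \neg C(t))) \land (\exists p\, C(p)) \lor (\forall q\, \exists s\, (C(s) \lor \neg J(q,q)))
All bound variables are already distinct, so no renaming is needed.
Pull the quantifiers to the front (each side's bound variable is not free in the other side):
  \forall m\, \exists k\, \forall t\, \exists p\, \forall q\, \exists s\, (\neg C(m) \lor (\neg C(k) \lor \neg C(t)) \land C(p) \lor C(s) \lor \neg J(q,q))
The prefix is \forall m \exists k \forall t \exists p \forall q \exists s: 3 universal, 3 existential.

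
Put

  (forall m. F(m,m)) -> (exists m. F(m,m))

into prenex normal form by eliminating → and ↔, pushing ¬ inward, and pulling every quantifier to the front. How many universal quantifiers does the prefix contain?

0

Eliminate → and ↔ using ¬ and ∨.
  ~(forall m. F(m,m)) | (exists m. F(m,m))
Push ¬ through the quantifiers and connectives to reach negation normal form:
  (exists m. ~F(m,m)) | (exists m. F(m,m))
Rename bound variables to avoid capture: m↦c.
  (exists m. ~F(m,m)) | (exists c. F(c,c))
Finally move all quantifiers to the prefix:
  exists m. exists c. (~F(m,m) | F(c,c))
The prefix is exists m exists c: 0 universal, 2 existential.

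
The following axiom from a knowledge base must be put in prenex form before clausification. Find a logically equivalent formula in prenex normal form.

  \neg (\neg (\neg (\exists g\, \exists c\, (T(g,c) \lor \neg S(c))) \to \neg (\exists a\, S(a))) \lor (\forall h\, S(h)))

\exists g\, \exists c\, \forall a\, \exists h\, ((T(g,c) \lor \neg S(c) \lor \neg S(a)) \land \neg S(h))

Rewrite implications/biconditionals: A → B as ¬A ∨ B.
  \neg (\neg (\neg \neg (\exists g\, \exists c\, (T(g,c) \lor \neg S(c))) \lor \neg (\exists a\, S(a))) \lor (\forall h\, S(h)))
Push ¬ through the quantifiers and connectives to reach negation normal form:
  ((\exists g\, \exists c\, (T(g,c) \lor \neg S(c))) \lor (\forall a\, \neg S(a))) \land (\exists h\, \neg S(h))
All bound variables are already distinct, so no renaming is needed.
Pull the quantifiers to the front (each side's bound variable is not free in the other side):
  \exists g\, \exists c\, \forall a\, \exists h\, ((T(g,c) \lor \neg S(c) \lor \neg S(a)) \land \neg S(h))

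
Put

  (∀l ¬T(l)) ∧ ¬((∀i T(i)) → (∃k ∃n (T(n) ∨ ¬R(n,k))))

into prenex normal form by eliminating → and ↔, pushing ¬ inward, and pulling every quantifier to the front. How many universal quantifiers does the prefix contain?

4

Eliminate → and ↔ using ¬ and ∨.
  (∀l ¬T(l)) ∧ ¬(¬(∀i T(i)) ∨ (∃k ∃n (T(n) ∨ ¬R(n,k))))
Move each ¬ inward, flipping quantifiers it crosses:
  (∀l ¬T(l)) ∧ (∀i T(i)) ∧ (∀k ∀n (¬T(n) ∧ R(n,k)))
Pull the quantifiers to the front (each side's bound variable is not free in the other side):
  ∀l ∀i ∀k ∀n (¬T(l) ∧ T(i) ∧ ¬T(n) ∧ R(n,k))
The prefix is ∀l ∀i ∀k ∀n: 4 universal, 0 existential.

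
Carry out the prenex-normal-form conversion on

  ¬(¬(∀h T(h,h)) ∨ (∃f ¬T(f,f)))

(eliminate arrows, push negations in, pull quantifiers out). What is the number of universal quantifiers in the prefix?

2

Push ¬ through the quantifiers and connectives to reach negation normal form:
  (∀h T(h,h)) ∧ (∀f T(f,f))
All bound variables are already distinct, so no renaming is needed.
Finally move all quantifiers to the prefix:
  ∀h ∀f (T(h,h) ∧ T(f,f))
The prefix is ∀h ∀f: 2 universal, 0 existential.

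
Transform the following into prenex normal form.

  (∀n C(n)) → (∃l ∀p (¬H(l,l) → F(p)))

∃n ∃l ∀p (¬C(n) ∨ H(l,l) ∨ F(p))

Rewrite implications/biconditionals: A → B as ¬A ∨ B.
  ¬(∀n C(n)) ∨ (∃l ∀p (¬¬H(l,l) ∨ F(p)))
Push ¬ through the quantifiers and connectives to reach negation normal form:
  (∃n ¬C(n)) ∨ (∃l ∀p (H(l,l) ∨ F(p)))
Finally move all quantifiers to the prefix:
  ∃n ∃l ∀p (¬C(n) ∨ H(l,l) ∨ F(p))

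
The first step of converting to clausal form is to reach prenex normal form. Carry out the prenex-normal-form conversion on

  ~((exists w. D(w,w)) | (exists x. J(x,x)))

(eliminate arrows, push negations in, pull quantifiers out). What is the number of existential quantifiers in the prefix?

0

Move each ¬ inward, flipping quantifiers it crosses:
  (forall w. ~D(w,w)) & (forall x. ~J(x,x))
All bound variables are already distinct, so no renaming is needed.
Extract every quantifier outward, since the variables are now distinct and don't occur free across branches:
  forall w. forall x. (~D(w,w) & ~J(x,x))
The prefix is forall w forall x: 2 universal, 0 existential.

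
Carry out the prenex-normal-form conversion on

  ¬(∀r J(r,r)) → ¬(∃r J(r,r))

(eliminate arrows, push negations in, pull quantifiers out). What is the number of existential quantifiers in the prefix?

Eliminate → and ↔ using ¬ and ∨.
  ¬¬(∀r J(r,r)) ∨ ¬(∃r J(r,r))
Drive negations inward (¬∀x A ≡ ∃x ¬A, ¬∃x A ≡ ∀x ¬A, De Morgan for ∧/∨):
  (∀r J(r,r)) ∨ (∀r ¬J(r,r))
Give each quantifier a distinct variable: r↦s.
  (∀r J(r,r)) ∨ (∀s ¬J(s,s))
Finally move all quantifiers to the prefix:
  ∀r ∀s (J(r,r) ∨ ¬J(s,s))
The prefix is ∀r ∀s: 2 universal, 0 existential.

0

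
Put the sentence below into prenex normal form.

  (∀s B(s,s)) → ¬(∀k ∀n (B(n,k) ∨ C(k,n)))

Rewrite implications/biconditionals: A → B as ¬A ∨ B.
  ¬(∀s B(s,s)) ∨ ¬(∀k ∀n (B(n,k) ∨ C(k,n)))
Push ¬ through the quantifiers and connectives to reach negation normal form:
  (∃s ¬B(s,s)) ∨ (∃k ∃n (¬B(n,k) ∧ ¬C(k,n)))
All bound variables are already distinct, so no renaming is needed.
Extract every quantifier outward, since the variables are now distinct and don't occur free across branches:
  ∃s ∃k ∃n (¬B(s,s) ∨ ¬B(n,k) ∧ ¬C(k,n))

∃s ∃k ∃n (¬B(s,s) ∨ ¬B(n,k) ∧ ¬C(k,n))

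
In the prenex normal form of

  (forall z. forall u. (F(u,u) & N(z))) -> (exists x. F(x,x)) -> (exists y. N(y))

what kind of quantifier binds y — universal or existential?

First replace A → B with ¬A ∨ B.
  ~(forall z. forall u. (F(u,u) & N(z))) | ~(exists x. F(x,x)) | (exists y. N(y))
Drive negations inward (¬∀x A ≡ ∃x ¬A, ¬∃x A ≡ ∀x ¬A, De Morgan for ∧/∨):
  (exists z. exists u. (~F(u,u) | ~N(z))) | (forall x. ~F(x,x)) | (exists y. N(y))
Pull the quantifiers to the front (each side's bound variable is not free in the other side):
  exists z. exists u. forall x. exists y. (~F(u,u) | ~N(z) | ~F(x,x) | N(y))
The quantifier exists y sits under an even number of negations (counting the antecedent side of each →), so it remains existential.

existential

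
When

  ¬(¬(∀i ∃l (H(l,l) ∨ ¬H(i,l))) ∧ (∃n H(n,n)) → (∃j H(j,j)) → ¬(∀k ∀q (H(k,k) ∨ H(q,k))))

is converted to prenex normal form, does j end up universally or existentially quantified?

Eliminate → and ↔ using ¬ and ∨.
  ¬(¬(¬(∀i ∃l (H(l,l) ∨ ¬H(i,l))) ∧ (∃n H(n,n))) ∨ ¬(∃j H(j,j)) ∨ ¬(∀k ∀q (H(k,k) ∨ H(q,k))))
Push ¬ through the quantifiers and connectives to reach negation normal form:
  (∃i ∀l (¬H(l,l) ∧ H(i,l))) ∧ (∃n H(n,n)) ∧ (∃j H(j,j)) ∧ (∀k ∀q (H(k,k) ∨ H(q,k)))
All bound variables are already distinct, so no renaming is needed.
Finally move all quantifiers to the prefix:
  ∃i ∀l ∃n ∃j ∀k ∀q (¬H(l,l) ∧ H(i,l) ∧ H(n,n) ∧ H(j,j) ∧ (H(k,k) ∨ H(q,k)))
The quantifier ∃j sits under an even number of negations (counting the antecedent side of each →), so it remains existential.

existential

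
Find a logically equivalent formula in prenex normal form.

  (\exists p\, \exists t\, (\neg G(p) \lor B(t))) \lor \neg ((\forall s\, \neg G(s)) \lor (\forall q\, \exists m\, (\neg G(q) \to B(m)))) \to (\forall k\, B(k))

First replace A → B with ¬A ∨ B.
  \neg ((\exists p\, \exists t\, (\neg G(p) \lor B(t))) \lor \neg ((\forall s\, \neg G(s)) \lor (\forall q\, \exists m\, (\neg \neg G(q) \lor B(m))))) \lor (\forall k\, B(k))
Push ¬ through the quantifiers and connectives to reach negation normal form:
  (\forall p\, \forall t\, (G(p) \land \neg B(t))) \land ((\forall s\, \neg G(s)) \lor (\forall q\, \exists m\, (G(q) \lor B(m)))) \lor (\forall k\, B(k))
Finally move all quantifiers to the prefix:
  \forall p\, \forall t\, \forall s\, \forall q\, \exists m\, \forall k\, (G(p) \land \neg B(t) \land (\neg G(s) \lor G(q) \lor B(m)) \lor B(k))

\forall p\, \forall t\, \forall s\, \forall q\, \exists m\, \forall k\, (G(p) \land \neg B(t) \land (\neg G(s) \lor G(q) \lor B(m)) \lor B(k))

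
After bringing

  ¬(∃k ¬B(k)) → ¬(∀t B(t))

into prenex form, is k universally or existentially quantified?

Eliminate → and ↔ using ¬ and ∨.
  ¬¬(∃k ¬B(k)) ∨ ¬(∀t B(t))
Move each ¬ inward, flipping quantifiers it crosses:
  (∃k ¬B(k)) ∨ (∃t ¬B(t))
All bound variables are already distinct, so no renaming is needed.
Finally move all quantifiers to the prefix:
  ∃k ∃t (¬B(k) ∨ ¬B(t))
The quantifier ∃k sits under an even number of negations (counting the antecedent side of each →), so it remains existential.

existential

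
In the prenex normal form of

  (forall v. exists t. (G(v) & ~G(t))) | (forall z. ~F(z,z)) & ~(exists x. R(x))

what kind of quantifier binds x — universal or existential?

universal

Drive negations inward (¬∀x A ≡ ∃x ¬A, ¬∃x A ≡ ∀x ¬A, De Morgan for ∧/∨):
  (forall v. exists t. (G(v) & ~G(t))) | (forall z. ~F(z,z)) & (forall x. ~R(x))
All bound variables are already distinct, so no renaming is needed.
Extract every quantifier outward, since the variables are now distinct and don't occur free across branches:
  forall v. exists t. forall z. forall x. (G(v) & ~G(t) | ~F(z,z) & ~R(x))
The quantifier exists x sits under an odd number of negations, so it flips to forall x.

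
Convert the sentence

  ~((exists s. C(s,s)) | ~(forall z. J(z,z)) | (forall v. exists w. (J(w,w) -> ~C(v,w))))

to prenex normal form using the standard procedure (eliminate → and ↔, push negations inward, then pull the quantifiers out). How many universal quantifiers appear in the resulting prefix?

Rewrite implications/biconditionals: A → B as ¬A ∨ B.
  ~((exists s. C(s,s)) | ~(forall z. J(z,z)) | (forall v. exists w. (~J(w,w) | ~C(v,w))))
Push ¬ through the quantifiers and connectives to reach negation normal form:
  (forall s. ~C(s,s)) & (forall z. J(z,z)) & (exists v. forall w. (J(w,w) & C(v,w)))
All bound variables are already distinct, so no renaming is needed.
Pull the quantifiers to the front (each side's bound variable is not free in the other side):
  forall s. forall z. exists v. forall w. (~C(s,s) & J(z,z) & J(w,w) & C(v,w))
The prefix is forall s forall z exists v forall w: 3 universal, 1 existential.

3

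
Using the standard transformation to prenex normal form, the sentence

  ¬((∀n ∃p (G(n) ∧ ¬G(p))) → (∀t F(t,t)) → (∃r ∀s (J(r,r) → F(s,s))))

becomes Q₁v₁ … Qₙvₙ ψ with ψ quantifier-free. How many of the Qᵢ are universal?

3

Rewrite implications/biconditionals: A → B as ¬A ∨ B.
  ¬(¬(∀n ∃p (G(n) ∧ ¬G(p))) ∨ ¬(∀t F(t,t)) ∨ (∃r ∀s (¬J(r,r) ∨ F(s,s))))
Move each ¬ inward, flipping quantifiers it crosses:
  (∀n ∃p (G(n) ∧ ¬G(p))) ∧ (∀t F(t,t)) ∧ (∀r ∃s (J(r,r) ∧ ¬F(s,s)))
All bound variables are already distinct, so no renaming is needed.
Extract every quantifier outward, since the variables are now distinct and don't occur free across branches:
  ∀n ∃p ∀t ∀r ∃s (G(n) ∧ ¬G(p) ∧ F(t,t) ∧ J(r,r) ∧ ¬F(s,s))
The prefix is ∀n ∃p ∀t ∀r ∃s: 3 universal, 2 existential.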